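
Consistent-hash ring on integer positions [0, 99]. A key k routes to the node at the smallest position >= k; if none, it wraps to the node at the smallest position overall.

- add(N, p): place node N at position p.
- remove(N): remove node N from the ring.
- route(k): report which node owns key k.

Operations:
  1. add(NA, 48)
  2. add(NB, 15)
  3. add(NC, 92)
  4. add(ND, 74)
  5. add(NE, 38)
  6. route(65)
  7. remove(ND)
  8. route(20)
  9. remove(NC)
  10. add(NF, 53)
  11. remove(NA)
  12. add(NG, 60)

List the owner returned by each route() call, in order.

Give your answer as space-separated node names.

Op 1: add NA@48 -> ring=[48:NA]
Op 2: add NB@15 -> ring=[15:NB,48:NA]
Op 3: add NC@92 -> ring=[15:NB,48:NA,92:NC]
Op 4: add ND@74 -> ring=[15:NB,48:NA,74:ND,92:NC]
Op 5: add NE@38 -> ring=[15:NB,38:NE,48:NA,74:ND,92:NC]
Op 6: route key 65: smallest pos >= 65 is 74 -> ND
Op 7: remove ND -> ring=[15:NB,38:NE,48:NA,92:NC]
Op 8: route key 20: smallest pos >= 20 is 38 -> NE
Op 9: remove NC -> ring=[15:NB,38:NE,48:NA]
Op 10: add NF@53 -> ring=[15:NB,38:NE,48:NA,53:NF]
Op 11: remove NA -> ring=[15:NB,38:NE,53:NF]
Op 12: add NG@60 -> ring=[15:NB,38:NE,53:NF,60:NG]

Answer: ND NE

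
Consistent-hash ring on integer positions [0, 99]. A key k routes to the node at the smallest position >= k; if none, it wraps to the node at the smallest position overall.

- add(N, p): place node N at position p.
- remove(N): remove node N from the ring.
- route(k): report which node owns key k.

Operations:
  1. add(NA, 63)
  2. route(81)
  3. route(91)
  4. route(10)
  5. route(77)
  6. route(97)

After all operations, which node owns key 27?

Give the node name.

Answer: NA

Derivation:
Op 1: add NA@63 -> ring=[63:NA]
Op 2: route key 81: none >= 81, wrap to smallest pos 63 -> NA
Op 3: route key 91: none >= 91, wrap to smallest pos 63 -> NA
Op 4: route key 10: smallest pos >= 10 is 63 -> NA
Op 5: route key 77: none >= 77, wrap to smallest pos 63 -> NA
Op 6: route key 97: none >= 97, wrap to smallest pos 63 -> NA
Final route key 27: smallest pos >= 27 is 63 -> NA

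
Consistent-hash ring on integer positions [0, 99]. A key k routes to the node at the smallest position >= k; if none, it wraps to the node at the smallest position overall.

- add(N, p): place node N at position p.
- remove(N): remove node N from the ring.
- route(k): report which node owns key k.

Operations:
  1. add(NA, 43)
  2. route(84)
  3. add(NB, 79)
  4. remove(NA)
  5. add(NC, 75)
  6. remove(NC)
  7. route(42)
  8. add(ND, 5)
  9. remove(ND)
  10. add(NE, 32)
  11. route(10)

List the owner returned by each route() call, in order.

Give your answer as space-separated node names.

Answer: NA NB NE

Derivation:
Op 1: add NA@43 -> ring=[43:NA]
Op 2: route key 84: none >= 84, wrap to smallest pos 43 -> NA
Op 3: add NB@79 -> ring=[43:NA,79:NB]
Op 4: remove NA -> ring=[79:NB]
Op 5: add NC@75 -> ring=[75:NC,79:NB]
Op 6: remove NC -> ring=[79:NB]
Op 7: route key 42: smallest pos >= 42 is 79 -> NB
Op 8: add ND@5 -> ring=[5:ND,79:NB]
Op 9: remove ND -> ring=[79:NB]
Op 10: add NE@32 -> ring=[32:NE,79:NB]
Op 11: route key 10: smallest pos >= 10 is 32 -> NE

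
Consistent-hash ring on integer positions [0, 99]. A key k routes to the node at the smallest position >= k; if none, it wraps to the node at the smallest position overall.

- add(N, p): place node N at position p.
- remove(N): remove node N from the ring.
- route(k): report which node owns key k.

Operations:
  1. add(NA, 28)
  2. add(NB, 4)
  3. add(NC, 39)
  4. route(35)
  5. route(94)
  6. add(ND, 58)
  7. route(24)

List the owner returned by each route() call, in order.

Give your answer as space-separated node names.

Op 1: add NA@28 -> ring=[28:NA]
Op 2: add NB@4 -> ring=[4:NB,28:NA]
Op 3: add NC@39 -> ring=[4:NB,28:NA,39:NC]
Op 4: route key 35: smallest pos >= 35 is 39 -> NC
Op 5: route key 94: none >= 94, wrap to smallest pos 4 -> NB
Op 6: add ND@58 -> ring=[4:NB,28:NA,39:NC,58:ND]
Op 7: route key 24: smallest pos >= 24 is 28 -> NA

Answer: NC NB NA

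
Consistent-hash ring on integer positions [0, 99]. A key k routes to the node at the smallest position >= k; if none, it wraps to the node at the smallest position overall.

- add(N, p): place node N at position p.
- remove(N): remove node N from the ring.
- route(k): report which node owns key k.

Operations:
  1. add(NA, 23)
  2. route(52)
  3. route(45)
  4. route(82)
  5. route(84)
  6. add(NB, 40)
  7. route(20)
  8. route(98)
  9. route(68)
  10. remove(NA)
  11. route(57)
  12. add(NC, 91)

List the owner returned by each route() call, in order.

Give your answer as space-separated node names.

Op 1: add NA@23 -> ring=[23:NA]
Op 2: route key 52: none >= 52, wrap to smallest pos 23 -> NA
Op 3: route key 45: none >= 45, wrap to smallest pos 23 -> NA
Op 4: route key 82: none >= 82, wrap to smallest pos 23 -> NA
Op 5: route key 84: none >= 84, wrap to smallest pos 23 -> NA
Op 6: add NB@40 -> ring=[23:NA,40:NB]
Op 7: route key 20: smallest pos >= 20 is 23 -> NA
Op 8: route key 98: none >= 98, wrap to smallest pos 23 -> NA
Op 9: route key 68: none >= 68, wrap to smallest pos 23 -> NA
Op 10: remove NA -> ring=[40:NB]
Op 11: route key 57: none >= 57, wrap to smallest pos 40 -> NB
Op 12: add NC@91 -> ring=[40:NB,91:NC]

Answer: NA NA NA NA NA NA NA NB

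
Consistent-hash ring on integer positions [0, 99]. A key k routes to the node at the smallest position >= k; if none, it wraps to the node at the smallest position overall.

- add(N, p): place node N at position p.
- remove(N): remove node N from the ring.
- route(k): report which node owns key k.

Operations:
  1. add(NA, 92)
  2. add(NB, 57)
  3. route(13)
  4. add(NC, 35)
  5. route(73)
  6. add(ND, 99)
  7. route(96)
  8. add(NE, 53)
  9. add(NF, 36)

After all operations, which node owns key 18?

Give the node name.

Answer: NC

Derivation:
Op 1: add NA@92 -> ring=[92:NA]
Op 2: add NB@57 -> ring=[57:NB,92:NA]
Op 3: route key 13: smallest pos >= 13 is 57 -> NB
Op 4: add NC@35 -> ring=[35:NC,57:NB,92:NA]
Op 5: route key 73: smallest pos >= 73 is 92 -> NA
Op 6: add ND@99 -> ring=[35:NC,57:NB,92:NA,99:ND]
Op 7: route key 96: smallest pos >= 96 is 99 -> ND
Op 8: add NE@53 -> ring=[35:NC,53:NE,57:NB,92:NA,99:ND]
Op 9: add NF@36 -> ring=[35:NC,36:NF,53:NE,57:NB,92:NA,99:ND]
Final route key 18: smallest pos >= 18 is 35 -> NC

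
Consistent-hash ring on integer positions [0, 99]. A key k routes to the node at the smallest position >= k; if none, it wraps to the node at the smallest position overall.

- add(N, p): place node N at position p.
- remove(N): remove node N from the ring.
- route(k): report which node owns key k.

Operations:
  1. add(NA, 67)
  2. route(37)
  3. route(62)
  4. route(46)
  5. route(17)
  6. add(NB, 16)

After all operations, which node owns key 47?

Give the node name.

Answer: NA

Derivation:
Op 1: add NA@67 -> ring=[67:NA]
Op 2: route key 37: smallest pos >= 37 is 67 -> NA
Op 3: route key 62: smallest pos >= 62 is 67 -> NA
Op 4: route key 46: smallest pos >= 46 is 67 -> NA
Op 5: route key 17: smallest pos >= 17 is 67 -> NA
Op 6: add NB@16 -> ring=[16:NB,67:NA]
Final route key 47: smallest pos >= 47 is 67 -> NA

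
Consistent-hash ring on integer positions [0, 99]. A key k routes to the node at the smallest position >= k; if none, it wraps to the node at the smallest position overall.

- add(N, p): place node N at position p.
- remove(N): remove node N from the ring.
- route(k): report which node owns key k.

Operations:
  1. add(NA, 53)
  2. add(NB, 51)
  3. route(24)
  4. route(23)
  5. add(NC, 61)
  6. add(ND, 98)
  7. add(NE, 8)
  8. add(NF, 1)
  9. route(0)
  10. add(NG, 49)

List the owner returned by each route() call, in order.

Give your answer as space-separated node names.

Op 1: add NA@53 -> ring=[53:NA]
Op 2: add NB@51 -> ring=[51:NB,53:NA]
Op 3: route key 24: smallest pos >= 24 is 51 -> NB
Op 4: route key 23: smallest pos >= 23 is 51 -> NB
Op 5: add NC@61 -> ring=[51:NB,53:NA,61:NC]
Op 6: add ND@98 -> ring=[51:NB,53:NA,61:NC,98:ND]
Op 7: add NE@8 -> ring=[8:NE,51:NB,53:NA,61:NC,98:ND]
Op 8: add NF@1 -> ring=[1:NF,8:NE,51:NB,53:NA,61:NC,98:ND]
Op 9: route key 0: smallest pos >= 0 is 1 -> NF
Op 10: add NG@49 -> ring=[1:NF,8:NE,49:NG,51:NB,53:NA,61:NC,98:ND]

Answer: NB NB NF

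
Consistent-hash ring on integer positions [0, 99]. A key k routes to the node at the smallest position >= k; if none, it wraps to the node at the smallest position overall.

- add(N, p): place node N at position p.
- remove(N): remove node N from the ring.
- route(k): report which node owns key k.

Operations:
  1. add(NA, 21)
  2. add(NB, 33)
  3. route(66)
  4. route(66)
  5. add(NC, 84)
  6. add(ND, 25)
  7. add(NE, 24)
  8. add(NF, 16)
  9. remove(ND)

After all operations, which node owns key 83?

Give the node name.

Answer: NC

Derivation:
Op 1: add NA@21 -> ring=[21:NA]
Op 2: add NB@33 -> ring=[21:NA,33:NB]
Op 3: route key 66: none >= 66, wrap to smallest pos 21 -> NA
Op 4: route key 66: none >= 66, wrap to smallest pos 21 -> NA
Op 5: add NC@84 -> ring=[21:NA,33:NB,84:NC]
Op 6: add ND@25 -> ring=[21:NA,25:ND,33:NB,84:NC]
Op 7: add NE@24 -> ring=[21:NA,24:NE,25:ND,33:NB,84:NC]
Op 8: add NF@16 -> ring=[16:NF,21:NA,24:NE,25:ND,33:NB,84:NC]
Op 9: remove ND -> ring=[16:NF,21:NA,24:NE,33:NB,84:NC]
Final route key 83: smallest pos >= 83 is 84 -> NC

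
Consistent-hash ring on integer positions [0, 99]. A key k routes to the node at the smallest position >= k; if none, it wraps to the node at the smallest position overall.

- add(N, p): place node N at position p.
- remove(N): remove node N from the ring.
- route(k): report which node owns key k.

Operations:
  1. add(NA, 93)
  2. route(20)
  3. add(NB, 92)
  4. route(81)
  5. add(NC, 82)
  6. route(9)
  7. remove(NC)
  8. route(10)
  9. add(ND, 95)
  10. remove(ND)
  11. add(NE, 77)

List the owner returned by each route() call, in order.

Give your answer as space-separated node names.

Op 1: add NA@93 -> ring=[93:NA]
Op 2: route key 20: smallest pos >= 20 is 93 -> NA
Op 3: add NB@92 -> ring=[92:NB,93:NA]
Op 4: route key 81: smallest pos >= 81 is 92 -> NB
Op 5: add NC@82 -> ring=[82:NC,92:NB,93:NA]
Op 6: route key 9: smallest pos >= 9 is 82 -> NC
Op 7: remove NC -> ring=[92:NB,93:NA]
Op 8: route key 10: smallest pos >= 10 is 92 -> NB
Op 9: add ND@95 -> ring=[92:NB,93:NA,95:ND]
Op 10: remove ND -> ring=[92:NB,93:NA]
Op 11: add NE@77 -> ring=[77:NE,92:NB,93:NA]

Answer: NA NB NC NB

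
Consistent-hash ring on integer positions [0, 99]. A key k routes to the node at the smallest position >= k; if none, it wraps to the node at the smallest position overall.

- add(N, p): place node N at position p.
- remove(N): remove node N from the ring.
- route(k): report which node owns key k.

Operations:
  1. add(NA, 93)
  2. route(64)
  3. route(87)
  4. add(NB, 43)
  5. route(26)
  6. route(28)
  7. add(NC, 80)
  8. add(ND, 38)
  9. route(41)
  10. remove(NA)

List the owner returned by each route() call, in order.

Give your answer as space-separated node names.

Answer: NA NA NB NB NB

Derivation:
Op 1: add NA@93 -> ring=[93:NA]
Op 2: route key 64: smallest pos >= 64 is 93 -> NA
Op 3: route key 87: smallest pos >= 87 is 93 -> NA
Op 4: add NB@43 -> ring=[43:NB,93:NA]
Op 5: route key 26: smallest pos >= 26 is 43 -> NB
Op 6: route key 28: smallest pos >= 28 is 43 -> NB
Op 7: add NC@80 -> ring=[43:NB,80:NC,93:NA]
Op 8: add ND@38 -> ring=[38:ND,43:NB,80:NC,93:NA]
Op 9: route key 41: smallest pos >= 41 is 43 -> NB
Op 10: remove NA -> ring=[38:ND,43:NB,80:NC]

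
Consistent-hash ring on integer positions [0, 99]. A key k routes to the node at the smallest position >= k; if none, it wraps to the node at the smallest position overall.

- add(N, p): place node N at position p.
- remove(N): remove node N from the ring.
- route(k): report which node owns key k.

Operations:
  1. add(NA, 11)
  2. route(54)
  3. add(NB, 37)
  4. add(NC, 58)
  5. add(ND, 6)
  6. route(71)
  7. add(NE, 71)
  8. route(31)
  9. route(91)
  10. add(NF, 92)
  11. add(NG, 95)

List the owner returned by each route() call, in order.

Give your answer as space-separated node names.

Op 1: add NA@11 -> ring=[11:NA]
Op 2: route key 54: none >= 54, wrap to smallest pos 11 -> NA
Op 3: add NB@37 -> ring=[11:NA,37:NB]
Op 4: add NC@58 -> ring=[11:NA,37:NB,58:NC]
Op 5: add ND@6 -> ring=[6:ND,11:NA,37:NB,58:NC]
Op 6: route key 71: none >= 71, wrap to smallest pos 6 -> ND
Op 7: add NE@71 -> ring=[6:ND,11:NA,37:NB,58:NC,71:NE]
Op 8: route key 31: smallest pos >= 31 is 37 -> NB
Op 9: route key 91: none >= 91, wrap to smallest pos 6 -> ND
Op 10: add NF@92 -> ring=[6:ND,11:NA,37:NB,58:NC,71:NE,92:NF]
Op 11: add NG@95 -> ring=[6:ND,11:NA,37:NB,58:NC,71:NE,92:NF,95:NG]

Answer: NA ND NB ND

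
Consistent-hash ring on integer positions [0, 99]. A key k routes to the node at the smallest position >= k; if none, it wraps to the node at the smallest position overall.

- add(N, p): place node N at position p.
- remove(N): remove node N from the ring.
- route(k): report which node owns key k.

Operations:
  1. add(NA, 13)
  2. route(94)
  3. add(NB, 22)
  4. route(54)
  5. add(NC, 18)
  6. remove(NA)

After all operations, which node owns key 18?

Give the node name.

Op 1: add NA@13 -> ring=[13:NA]
Op 2: route key 94: none >= 94, wrap to smallest pos 13 -> NA
Op 3: add NB@22 -> ring=[13:NA,22:NB]
Op 4: route key 54: none >= 54, wrap to smallest pos 13 -> NA
Op 5: add NC@18 -> ring=[13:NA,18:NC,22:NB]
Op 6: remove NA -> ring=[18:NC,22:NB]
Final route key 18: smallest pos >= 18 is 18 -> NC

Answer: NC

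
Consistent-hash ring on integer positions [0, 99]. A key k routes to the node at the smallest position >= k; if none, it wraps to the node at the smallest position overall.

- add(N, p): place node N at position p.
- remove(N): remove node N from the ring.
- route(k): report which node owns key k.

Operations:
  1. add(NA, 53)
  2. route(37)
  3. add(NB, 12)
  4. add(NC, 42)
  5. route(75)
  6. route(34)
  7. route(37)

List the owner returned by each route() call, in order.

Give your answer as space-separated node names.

Op 1: add NA@53 -> ring=[53:NA]
Op 2: route key 37: smallest pos >= 37 is 53 -> NA
Op 3: add NB@12 -> ring=[12:NB,53:NA]
Op 4: add NC@42 -> ring=[12:NB,42:NC,53:NA]
Op 5: route key 75: none >= 75, wrap to smallest pos 12 -> NB
Op 6: route key 34: smallest pos >= 34 is 42 -> NC
Op 7: route key 37: smallest pos >= 37 is 42 -> NC

Answer: NA NB NC NC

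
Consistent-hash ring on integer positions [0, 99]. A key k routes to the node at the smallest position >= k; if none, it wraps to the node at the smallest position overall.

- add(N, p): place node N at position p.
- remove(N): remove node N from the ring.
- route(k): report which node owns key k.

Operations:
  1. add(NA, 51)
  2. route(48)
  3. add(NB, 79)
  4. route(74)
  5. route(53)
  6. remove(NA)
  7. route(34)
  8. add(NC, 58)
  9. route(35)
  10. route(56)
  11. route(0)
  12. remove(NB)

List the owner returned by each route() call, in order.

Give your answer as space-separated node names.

Answer: NA NB NB NB NC NC NC

Derivation:
Op 1: add NA@51 -> ring=[51:NA]
Op 2: route key 48: smallest pos >= 48 is 51 -> NA
Op 3: add NB@79 -> ring=[51:NA,79:NB]
Op 4: route key 74: smallest pos >= 74 is 79 -> NB
Op 5: route key 53: smallest pos >= 53 is 79 -> NB
Op 6: remove NA -> ring=[79:NB]
Op 7: route key 34: smallest pos >= 34 is 79 -> NB
Op 8: add NC@58 -> ring=[58:NC,79:NB]
Op 9: route key 35: smallest pos >= 35 is 58 -> NC
Op 10: route key 56: smallest pos >= 56 is 58 -> NC
Op 11: route key 0: smallest pos >= 0 is 58 -> NC
Op 12: remove NB -> ring=[58:NC]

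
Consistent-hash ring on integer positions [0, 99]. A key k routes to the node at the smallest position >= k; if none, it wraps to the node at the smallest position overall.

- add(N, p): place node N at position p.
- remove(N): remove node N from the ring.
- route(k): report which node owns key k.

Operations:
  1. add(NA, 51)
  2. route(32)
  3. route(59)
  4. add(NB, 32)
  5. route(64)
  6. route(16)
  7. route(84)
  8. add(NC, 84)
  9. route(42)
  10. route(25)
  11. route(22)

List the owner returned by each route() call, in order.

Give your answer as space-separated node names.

Answer: NA NA NB NB NB NA NB NB

Derivation:
Op 1: add NA@51 -> ring=[51:NA]
Op 2: route key 32: smallest pos >= 32 is 51 -> NA
Op 3: route key 59: none >= 59, wrap to smallest pos 51 -> NA
Op 4: add NB@32 -> ring=[32:NB,51:NA]
Op 5: route key 64: none >= 64, wrap to smallest pos 32 -> NB
Op 6: route key 16: smallest pos >= 16 is 32 -> NB
Op 7: route key 84: none >= 84, wrap to smallest pos 32 -> NB
Op 8: add NC@84 -> ring=[32:NB,51:NA,84:NC]
Op 9: route key 42: smallest pos >= 42 is 51 -> NA
Op 10: route key 25: smallest pos >= 25 is 32 -> NB
Op 11: route key 22: smallest pos >= 22 is 32 -> NB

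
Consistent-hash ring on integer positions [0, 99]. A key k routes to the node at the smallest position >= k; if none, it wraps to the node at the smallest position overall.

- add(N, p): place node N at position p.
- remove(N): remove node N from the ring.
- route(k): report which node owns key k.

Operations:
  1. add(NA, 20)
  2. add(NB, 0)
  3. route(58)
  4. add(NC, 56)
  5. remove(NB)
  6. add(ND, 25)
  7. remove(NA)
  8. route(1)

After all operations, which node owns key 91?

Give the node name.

Answer: ND

Derivation:
Op 1: add NA@20 -> ring=[20:NA]
Op 2: add NB@0 -> ring=[0:NB,20:NA]
Op 3: route key 58: none >= 58, wrap to smallest pos 0 -> NB
Op 4: add NC@56 -> ring=[0:NB,20:NA,56:NC]
Op 5: remove NB -> ring=[20:NA,56:NC]
Op 6: add ND@25 -> ring=[20:NA,25:ND,56:NC]
Op 7: remove NA -> ring=[25:ND,56:NC]
Op 8: route key 1: smallest pos >= 1 is 25 -> ND
Final route key 91: none >= 91, wrap to smallest pos 25 -> ND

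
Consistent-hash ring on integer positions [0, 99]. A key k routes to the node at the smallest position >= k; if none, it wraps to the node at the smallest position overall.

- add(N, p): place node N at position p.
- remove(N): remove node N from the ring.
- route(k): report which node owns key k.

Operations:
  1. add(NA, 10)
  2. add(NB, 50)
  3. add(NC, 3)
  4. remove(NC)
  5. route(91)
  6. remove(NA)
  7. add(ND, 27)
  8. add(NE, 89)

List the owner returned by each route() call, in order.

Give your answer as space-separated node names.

Op 1: add NA@10 -> ring=[10:NA]
Op 2: add NB@50 -> ring=[10:NA,50:NB]
Op 3: add NC@3 -> ring=[3:NC,10:NA,50:NB]
Op 4: remove NC -> ring=[10:NA,50:NB]
Op 5: route key 91: none >= 91, wrap to smallest pos 10 -> NA
Op 6: remove NA -> ring=[50:NB]
Op 7: add ND@27 -> ring=[27:ND,50:NB]
Op 8: add NE@89 -> ring=[27:ND,50:NB,89:NE]

Answer: NA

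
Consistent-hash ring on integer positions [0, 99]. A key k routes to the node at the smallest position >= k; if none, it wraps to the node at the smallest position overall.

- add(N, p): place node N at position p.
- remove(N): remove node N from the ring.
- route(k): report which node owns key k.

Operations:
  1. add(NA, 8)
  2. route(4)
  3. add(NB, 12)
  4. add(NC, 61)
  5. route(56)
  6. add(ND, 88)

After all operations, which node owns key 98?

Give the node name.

Op 1: add NA@8 -> ring=[8:NA]
Op 2: route key 4: smallest pos >= 4 is 8 -> NA
Op 3: add NB@12 -> ring=[8:NA,12:NB]
Op 4: add NC@61 -> ring=[8:NA,12:NB,61:NC]
Op 5: route key 56: smallest pos >= 56 is 61 -> NC
Op 6: add ND@88 -> ring=[8:NA,12:NB,61:NC,88:ND]
Final route key 98: none >= 98, wrap to smallest pos 8 -> NA

Answer: NA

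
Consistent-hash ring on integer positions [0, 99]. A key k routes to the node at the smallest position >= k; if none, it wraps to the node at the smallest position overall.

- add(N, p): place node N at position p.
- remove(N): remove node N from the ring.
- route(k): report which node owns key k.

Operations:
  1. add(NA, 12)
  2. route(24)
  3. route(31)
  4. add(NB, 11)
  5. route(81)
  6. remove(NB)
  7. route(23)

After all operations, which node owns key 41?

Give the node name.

Op 1: add NA@12 -> ring=[12:NA]
Op 2: route key 24: none >= 24, wrap to smallest pos 12 -> NA
Op 3: route key 31: none >= 31, wrap to smallest pos 12 -> NA
Op 4: add NB@11 -> ring=[11:NB,12:NA]
Op 5: route key 81: none >= 81, wrap to smallest pos 11 -> NB
Op 6: remove NB -> ring=[12:NA]
Op 7: route key 23: none >= 23, wrap to smallest pos 12 -> NA
Final route key 41: none >= 41, wrap to smallest pos 12 -> NA

Answer: NA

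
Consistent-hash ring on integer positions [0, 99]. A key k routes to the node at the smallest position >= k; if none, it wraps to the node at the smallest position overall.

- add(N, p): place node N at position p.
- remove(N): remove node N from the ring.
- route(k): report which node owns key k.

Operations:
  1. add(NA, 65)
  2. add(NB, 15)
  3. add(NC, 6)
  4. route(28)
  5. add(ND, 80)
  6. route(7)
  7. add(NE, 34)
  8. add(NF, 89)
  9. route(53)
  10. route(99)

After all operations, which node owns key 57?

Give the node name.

Op 1: add NA@65 -> ring=[65:NA]
Op 2: add NB@15 -> ring=[15:NB,65:NA]
Op 3: add NC@6 -> ring=[6:NC,15:NB,65:NA]
Op 4: route key 28: smallest pos >= 28 is 65 -> NA
Op 5: add ND@80 -> ring=[6:NC,15:NB,65:NA,80:ND]
Op 6: route key 7: smallest pos >= 7 is 15 -> NB
Op 7: add NE@34 -> ring=[6:NC,15:NB,34:NE,65:NA,80:ND]
Op 8: add NF@89 -> ring=[6:NC,15:NB,34:NE,65:NA,80:ND,89:NF]
Op 9: route key 53: smallest pos >= 53 is 65 -> NA
Op 10: route key 99: none >= 99, wrap to smallest pos 6 -> NC
Final route key 57: smallest pos >= 57 is 65 -> NA

Answer: NA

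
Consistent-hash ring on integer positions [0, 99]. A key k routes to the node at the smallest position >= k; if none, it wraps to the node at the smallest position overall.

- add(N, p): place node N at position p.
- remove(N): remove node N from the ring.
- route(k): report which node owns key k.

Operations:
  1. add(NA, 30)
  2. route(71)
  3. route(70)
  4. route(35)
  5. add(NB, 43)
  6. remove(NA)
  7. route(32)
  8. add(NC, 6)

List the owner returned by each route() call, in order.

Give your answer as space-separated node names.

Answer: NA NA NA NB

Derivation:
Op 1: add NA@30 -> ring=[30:NA]
Op 2: route key 71: none >= 71, wrap to smallest pos 30 -> NA
Op 3: route key 70: none >= 70, wrap to smallest pos 30 -> NA
Op 4: route key 35: none >= 35, wrap to smallest pos 30 -> NA
Op 5: add NB@43 -> ring=[30:NA,43:NB]
Op 6: remove NA -> ring=[43:NB]
Op 7: route key 32: smallest pos >= 32 is 43 -> NB
Op 8: add NC@6 -> ring=[6:NC,43:NB]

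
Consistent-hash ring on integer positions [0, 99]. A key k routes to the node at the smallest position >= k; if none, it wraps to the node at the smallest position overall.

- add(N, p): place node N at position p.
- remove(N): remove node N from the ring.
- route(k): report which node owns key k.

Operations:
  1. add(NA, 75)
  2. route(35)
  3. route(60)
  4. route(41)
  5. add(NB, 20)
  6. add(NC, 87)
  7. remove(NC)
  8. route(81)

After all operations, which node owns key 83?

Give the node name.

Op 1: add NA@75 -> ring=[75:NA]
Op 2: route key 35: smallest pos >= 35 is 75 -> NA
Op 3: route key 60: smallest pos >= 60 is 75 -> NA
Op 4: route key 41: smallest pos >= 41 is 75 -> NA
Op 5: add NB@20 -> ring=[20:NB,75:NA]
Op 6: add NC@87 -> ring=[20:NB,75:NA,87:NC]
Op 7: remove NC -> ring=[20:NB,75:NA]
Op 8: route key 81: none >= 81, wrap to smallest pos 20 -> NB
Final route key 83: none >= 83, wrap to smallest pos 20 -> NB

Answer: NB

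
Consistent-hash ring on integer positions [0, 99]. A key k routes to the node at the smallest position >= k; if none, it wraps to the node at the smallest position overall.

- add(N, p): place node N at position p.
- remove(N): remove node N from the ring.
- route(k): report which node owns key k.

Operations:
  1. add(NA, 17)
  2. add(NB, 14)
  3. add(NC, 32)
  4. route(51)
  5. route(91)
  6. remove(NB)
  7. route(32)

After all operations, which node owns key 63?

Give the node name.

Answer: NA

Derivation:
Op 1: add NA@17 -> ring=[17:NA]
Op 2: add NB@14 -> ring=[14:NB,17:NA]
Op 3: add NC@32 -> ring=[14:NB,17:NA,32:NC]
Op 4: route key 51: none >= 51, wrap to smallest pos 14 -> NB
Op 5: route key 91: none >= 91, wrap to smallest pos 14 -> NB
Op 6: remove NB -> ring=[17:NA,32:NC]
Op 7: route key 32: smallest pos >= 32 is 32 -> NC
Final route key 63: none >= 63, wrap to smallest pos 17 -> NA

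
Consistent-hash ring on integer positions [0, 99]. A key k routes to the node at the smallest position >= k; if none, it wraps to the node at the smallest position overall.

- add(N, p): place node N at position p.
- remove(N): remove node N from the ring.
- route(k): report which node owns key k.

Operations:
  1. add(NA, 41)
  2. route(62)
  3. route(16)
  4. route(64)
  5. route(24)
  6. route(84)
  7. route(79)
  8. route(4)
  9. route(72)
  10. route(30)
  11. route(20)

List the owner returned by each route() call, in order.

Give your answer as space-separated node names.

Op 1: add NA@41 -> ring=[41:NA]
Op 2: route key 62: none >= 62, wrap to smallest pos 41 -> NA
Op 3: route key 16: smallest pos >= 16 is 41 -> NA
Op 4: route key 64: none >= 64, wrap to smallest pos 41 -> NA
Op 5: route key 24: smallest pos >= 24 is 41 -> NA
Op 6: route key 84: none >= 84, wrap to smallest pos 41 -> NA
Op 7: route key 79: none >= 79, wrap to smallest pos 41 -> NA
Op 8: route key 4: smallest pos >= 4 is 41 -> NA
Op 9: route key 72: none >= 72, wrap to smallest pos 41 -> NA
Op 10: route key 30: smallest pos >= 30 is 41 -> NA
Op 11: route key 20: smallest pos >= 20 is 41 -> NA

Answer: NA NA NA NA NA NA NA NA NA NA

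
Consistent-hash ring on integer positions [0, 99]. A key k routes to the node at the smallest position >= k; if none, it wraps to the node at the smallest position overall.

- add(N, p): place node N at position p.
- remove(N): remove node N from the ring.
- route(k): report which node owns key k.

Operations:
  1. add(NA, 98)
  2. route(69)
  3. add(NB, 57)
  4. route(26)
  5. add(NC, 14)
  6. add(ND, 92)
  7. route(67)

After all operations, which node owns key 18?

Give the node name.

Answer: NB

Derivation:
Op 1: add NA@98 -> ring=[98:NA]
Op 2: route key 69: smallest pos >= 69 is 98 -> NA
Op 3: add NB@57 -> ring=[57:NB,98:NA]
Op 4: route key 26: smallest pos >= 26 is 57 -> NB
Op 5: add NC@14 -> ring=[14:NC,57:NB,98:NA]
Op 6: add ND@92 -> ring=[14:NC,57:NB,92:ND,98:NA]
Op 7: route key 67: smallest pos >= 67 is 92 -> ND
Final route key 18: smallest pos >= 18 is 57 -> NB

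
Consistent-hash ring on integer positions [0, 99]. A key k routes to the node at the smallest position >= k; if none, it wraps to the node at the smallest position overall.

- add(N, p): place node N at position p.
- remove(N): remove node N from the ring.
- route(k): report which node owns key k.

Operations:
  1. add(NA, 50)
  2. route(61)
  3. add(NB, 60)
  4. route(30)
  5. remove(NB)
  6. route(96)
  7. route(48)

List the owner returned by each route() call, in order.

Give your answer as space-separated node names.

Op 1: add NA@50 -> ring=[50:NA]
Op 2: route key 61: none >= 61, wrap to smallest pos 50 -> NA
Op 3: add NB@60 -> ring=[50:NA,60:NB]
Op 4: route key 30: smallest pos >= 30 is 50 -> NA
Op 5: remove NB -> ring=[50:NA]
Op 6: route key 96: none >= 96, wrap to smallest pos 50 -> NA
Op 7: route key 48: smallest pos >= 48 is 50 -> NA

Answer: NA NA NA NA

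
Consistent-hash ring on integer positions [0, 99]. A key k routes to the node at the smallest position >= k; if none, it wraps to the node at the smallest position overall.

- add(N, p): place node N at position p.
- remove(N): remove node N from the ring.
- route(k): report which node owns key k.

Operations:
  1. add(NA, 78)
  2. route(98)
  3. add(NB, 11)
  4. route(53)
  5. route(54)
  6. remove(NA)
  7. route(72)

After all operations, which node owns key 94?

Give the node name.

Op 1: add NA@78 -> ring=[78:NA]
Op 2: route key 98: none >= 98, wrap to smallest pos 78 -> NA
Op 3: add NB@11 -> ring=[11:NB,78:NA]
Op 4: route key 53: smallest pos >= 53 is 78 -> NA
Op 5: route key 54: smallest pos >= 54 is 78 -> NA
Op 6: remove NA -> ring=[11:NB]
Op 7: route key 72: none >= 72, wrap to smallest pos 11 -> NB
Final route key 94: none >= 94, wrap to smallest pos 11 -> NB

Answer: NB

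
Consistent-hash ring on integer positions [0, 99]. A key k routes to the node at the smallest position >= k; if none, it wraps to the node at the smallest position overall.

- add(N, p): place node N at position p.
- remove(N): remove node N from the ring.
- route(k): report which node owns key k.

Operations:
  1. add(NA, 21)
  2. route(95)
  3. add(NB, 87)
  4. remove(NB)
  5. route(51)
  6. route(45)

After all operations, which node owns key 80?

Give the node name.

Answer: NA

Derivation:
Op 1: add NA@21 -> ring=[21:NA]
Op 2: route key 95: none >= 95, wrap to smallest pos 21 -> NA
Op 3: add NB@87 -> ring=[21:NA,87:NB]
Op 4: remove NB -> ring=[21:NA]
Op 5: route key 51: none >= 51, wrap to smallest pos 21 -> NA
Op 6: route key 45: none >= 45, wrap to smallest pos 21 -> NA
Final route key 80: none >= 80, wrap to smallest pos 21 -> NA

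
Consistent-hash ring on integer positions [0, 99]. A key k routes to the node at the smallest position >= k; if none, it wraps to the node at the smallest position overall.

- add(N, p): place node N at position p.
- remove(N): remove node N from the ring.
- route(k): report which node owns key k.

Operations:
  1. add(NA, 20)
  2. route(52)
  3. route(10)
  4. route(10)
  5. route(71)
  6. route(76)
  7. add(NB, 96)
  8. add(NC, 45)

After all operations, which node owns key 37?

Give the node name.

Op 1: add NA@20 -> ring=[20:NA]
Op 2: route key 52: none >= 52, wrap to smallest pos 20 -> NA
Op 3: route key 10: smallest pos >= 10 is 20 -> NA
Op 4: route key 10: smallest pos >= 10 is 20 -> NA
Op 5: route key 71: none >= 71, wrap to smallest pos 20 -> NA
Op 6: route key 76: none >= 76, wrap to smallest pos 20 -> NA
Op 7: add NB@96 -> ring=[20:NA,96:NB]
Op 8: add NC@45 -> ring=[20:NA,45:NC,96:NB]
Final route key 37: smallest pos >= 37 is 45 -> NC

Answer: NC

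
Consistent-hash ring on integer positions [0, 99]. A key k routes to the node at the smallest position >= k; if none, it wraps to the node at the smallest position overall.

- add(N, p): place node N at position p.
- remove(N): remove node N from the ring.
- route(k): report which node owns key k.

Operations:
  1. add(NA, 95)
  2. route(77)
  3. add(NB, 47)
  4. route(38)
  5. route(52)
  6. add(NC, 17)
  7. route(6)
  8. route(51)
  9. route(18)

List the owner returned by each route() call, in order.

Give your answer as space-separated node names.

Op 1: add NA@95 -> ring=[95:NA]
Op 2: route key 77: smallest pos >= 77 is 95 -> NA
Op 3: add NB@47 -> ring=[47:NB,95:NA]
Op 4: route key 38: smallest pos >= 38 is 47 -> NB
Op 5: route key 52: smallest pos >= 52 is 95 -> NA
Op 6: add NC@17 -> ring=[17:NC,47:NB,95:NA]
Op 7: route key 6: smallest pos >= 6 is 17 -> NC
Op 8: route key 51: smallest pos >= 51 is 95 -> NA
Op 9: route key 18: smallest pos >= 18 is 47 -> NB

Answer: NA NB NA NC NA NB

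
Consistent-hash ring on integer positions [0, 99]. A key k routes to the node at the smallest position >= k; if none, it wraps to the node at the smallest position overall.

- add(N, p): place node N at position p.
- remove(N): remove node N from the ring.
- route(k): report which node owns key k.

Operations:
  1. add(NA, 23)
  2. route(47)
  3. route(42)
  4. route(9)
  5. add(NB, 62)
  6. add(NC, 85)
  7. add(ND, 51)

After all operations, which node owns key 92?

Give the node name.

Answer: NA

Derivation:
Op 1: add NA@23 -> ring=[23:NA]
Op 2: route key 47: none >= 47, wrap to smallest pos 23 -> NA
Op 3: route key 42: none >= 42, wrap to smallest pos 23 -> NA
Op 4: route key 9: smallest pos >= 9 is 23 -> NA
Op 5: add NB@62 -> ring=[23:NA,62:NB]
Op 6: add NC@85 -> ring=[23:NA,62:NB,85:NC]
Op 7: add ND@51 -> ring=[23:NA,51:ND,62:NB,85:NC]
Final route key 92: none >= 92, wrap to smallest pos 23 -> NA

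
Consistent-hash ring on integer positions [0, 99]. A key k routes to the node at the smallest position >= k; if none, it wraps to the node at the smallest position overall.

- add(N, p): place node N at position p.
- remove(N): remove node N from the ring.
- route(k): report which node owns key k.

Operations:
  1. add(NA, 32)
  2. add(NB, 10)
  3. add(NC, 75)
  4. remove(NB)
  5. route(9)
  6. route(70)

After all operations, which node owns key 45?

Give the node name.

Op 1: add NA@32 -> ring=[32:NA]
Op 2: add NB@10 -> ring=[10:NB,32:NA]
Op 3: add NC@75 -> ring=[10:NB,32:NA,75:NC]
Op 4: remove NB -> ring=[32:NA,75:NC]
Op 5: route key 9: smallest pos >= 9 is 32 -> NA
Op 6: route key 70: smallest pos >= 70 is 75 -> NC
Final route key 45: smallest pos >= 45 is 75 -> NC

Answer: NC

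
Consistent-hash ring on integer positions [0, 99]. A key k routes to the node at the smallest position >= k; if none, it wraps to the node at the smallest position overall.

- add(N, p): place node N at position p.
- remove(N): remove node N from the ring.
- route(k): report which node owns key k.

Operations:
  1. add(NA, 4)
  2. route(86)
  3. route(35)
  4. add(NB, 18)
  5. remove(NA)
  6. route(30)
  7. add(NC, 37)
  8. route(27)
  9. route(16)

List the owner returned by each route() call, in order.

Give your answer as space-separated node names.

Op 1: add NA@4 -> ring=[4:NA]
Op 2: route key 86: none >= 86, wrap to smallest pos 4 -> NA
Op 3: route key 35: none >= 35, wrap to smallest pos 4 -> NA
Op 4: add NB@18 -> ring=[4:NA,18:NB]
Op 5: remove NA -> ring=[18:NB]
Op 6: route key 30: none >= 30, wrap to smallest pos 18 -> NB
Op 7: add NC@37 -> ring=[18:NB,37:NC]
Op 8: route key 27: smallest pos >= 27 is 37 -> NC
Op 9: route key 16: smallest pos >= 16 is 18 -> NB

Answer: NA NA NB NC NB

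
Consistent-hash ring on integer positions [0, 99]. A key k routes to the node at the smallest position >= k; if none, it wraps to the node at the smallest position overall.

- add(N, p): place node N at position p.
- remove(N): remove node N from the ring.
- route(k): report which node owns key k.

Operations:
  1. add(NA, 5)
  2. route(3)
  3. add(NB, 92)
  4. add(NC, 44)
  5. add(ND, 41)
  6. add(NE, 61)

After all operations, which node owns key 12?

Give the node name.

Answer: ND

Derivation:
Op 1: add NA@5 -> ring=[5:NA]
Op 2: route key 3: smallest pos >= 3 is 5 -> NA
Op 3: add NB@92 -> ring=[5:NA,92:NB]
Op 4: add NC@44 -> ring=[5:NA,44:NC,92:NB]
Op 5: add ND@41 -> ring=[5:NA,41:ND,44:NC,92:NB]
Op 6: add NE@61 -> ring=[5:NA,41:ND,44:NC,61:NE,92:NB]
Final route key 12: smallest pos >= 12 is 41 -> ND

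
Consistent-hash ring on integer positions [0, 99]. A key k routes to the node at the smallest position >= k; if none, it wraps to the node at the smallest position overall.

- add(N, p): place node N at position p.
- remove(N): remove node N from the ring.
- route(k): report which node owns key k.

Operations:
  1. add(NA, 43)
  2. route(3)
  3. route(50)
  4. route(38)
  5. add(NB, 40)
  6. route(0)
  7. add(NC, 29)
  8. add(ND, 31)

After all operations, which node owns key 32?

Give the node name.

Answer: NB

Derivation:
Op 1: add NA@43 -> ring=[43:NA]
Op 2: route key 3: smallest pos >= 3 is 43 -> NA
Op 3: route key 50: none >= 50, wrap to smallest pos 43 -> NA
Op 4: route key 38: smallest pos >= 38 is 43 -> NA
Op 5: add NB@40 -> ring=[40:NB,43:NA]
Op 6: route key 0: smallest pos >= 0 is 40 -> NB
Op 7: add NC@29 -> ring=[29:NC,40:NB,43:NA]
Op 8: add ND@31 -> ring=[29:NC,31:ND,40:NB,43:NA]
Final route key 32: smallest pos >= 32 is 40 -> NB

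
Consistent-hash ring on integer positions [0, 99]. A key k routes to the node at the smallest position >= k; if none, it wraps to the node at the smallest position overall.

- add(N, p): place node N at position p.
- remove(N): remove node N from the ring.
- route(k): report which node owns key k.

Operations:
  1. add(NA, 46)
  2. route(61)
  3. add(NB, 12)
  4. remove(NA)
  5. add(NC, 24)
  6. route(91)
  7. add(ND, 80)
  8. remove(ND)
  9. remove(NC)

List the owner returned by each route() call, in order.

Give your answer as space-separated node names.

Answer: NA NB

Derivation:
Op 1: add NA@46 -> ring=[46:NA]
Op 2: route key 61: none >= 61, wrap to smallest pos 46 -> NA
Op 3: add NB@12 -> ring=[12:NB,46:NA]
Op 4: remove NA -> ring=[12:NB]
Op 5: add NC@24 -> ring=[12:NB,24:NC]
Op 6: route key 91: none >= 91, wrap to smallest pos 12 -> NB
Op 7: add ND@80 -> ring=[12:NB,24:NC,80:ND]
Op 8: remove ND -> ring=[12:NB,24:NC]
Op 9: remove NC -> ring=[12:NB]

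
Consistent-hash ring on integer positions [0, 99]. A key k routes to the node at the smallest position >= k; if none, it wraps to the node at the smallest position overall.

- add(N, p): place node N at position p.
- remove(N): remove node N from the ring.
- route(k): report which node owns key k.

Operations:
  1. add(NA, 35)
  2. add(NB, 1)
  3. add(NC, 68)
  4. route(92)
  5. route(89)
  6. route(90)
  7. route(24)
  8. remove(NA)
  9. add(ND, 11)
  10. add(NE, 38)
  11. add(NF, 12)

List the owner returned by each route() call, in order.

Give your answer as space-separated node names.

Answer: NB NB NB NA

Derivation:
Op 1: add NA@35 -> ring=[35:NA]
Op 2: add NB@1 -> ring=[1:NB,35:NA]
Op 3: add NC@68 -> ring=[1:NB,35:NA,68:NC]
Op 4: route key 92: none >= 92, wrap to smallest pos 1 -> NB
Op 5: route key 89: none >= 89, wrap to smallest pos 1 -> NB
Op 6: route key 90: none >= 90, wrap to smallest pos 1 -> NB
Op 7: route key 24: smallest pos >= 24 is 35 -> NA
Op 8: remove NA -> ring=[1:NB,68:NC]
Op 9: add ND@11 -> ring=[1:NB,11:ND,68:NC]
Op 10: add NE@38 -> ring=[1:NB,11:ND,38:NE,68:NC]
Op 11: add NF@12 -> ring=[1:NB,11:ND,12:NF,38:NE,68:NC]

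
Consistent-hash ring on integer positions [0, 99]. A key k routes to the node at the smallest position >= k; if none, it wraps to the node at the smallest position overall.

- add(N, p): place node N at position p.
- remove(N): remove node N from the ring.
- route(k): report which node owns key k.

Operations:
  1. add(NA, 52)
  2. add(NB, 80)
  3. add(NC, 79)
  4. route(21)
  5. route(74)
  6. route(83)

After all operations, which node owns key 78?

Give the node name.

Op 1: add NA@52 -> ring=[52:NA]
Op 2: add NB@80 -> ring=[52:NA,80:NB]
Op 3: add NC@79 -> ring=[52:NA,79:NC,80:NB]
Op 4: route key 21: smallest pos >= 21 is 52 -> NA
Op 5: route key 74: smallest pos >= 74 is 79 -> NC
Op 6: route key 83: none >= 83, wrap to smallest pos 52 -> NA
Final route key 78: smallest pos >= 78 is 79 -> NC

Answer: NC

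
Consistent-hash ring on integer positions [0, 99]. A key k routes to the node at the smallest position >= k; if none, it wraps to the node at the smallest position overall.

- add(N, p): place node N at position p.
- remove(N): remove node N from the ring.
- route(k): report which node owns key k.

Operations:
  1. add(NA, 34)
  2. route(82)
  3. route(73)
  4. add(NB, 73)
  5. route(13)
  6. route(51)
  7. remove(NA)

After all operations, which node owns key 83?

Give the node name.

Op 1: add NA@34 -> ring=[34:NA]
Op 2: route key 82: none >= 82, wrap to smallest pos 34 -> NA
Op 3: route key 73: none >= 73, wrap to smallest pos 34 -> NA
Op 4: add NB@73 -> ring=[34:NA,73:NB]
Op 5: route key 13: smallest pos >= 13 is 34 -> NA
Op 6: route key 51: smallest pos >= 51 is 73 -> NB
Op 7: remove NA -> ring=[73:NB]
Final route key 83: none >= 83, wrap to smallest pos 73 -> NB

Answer: NB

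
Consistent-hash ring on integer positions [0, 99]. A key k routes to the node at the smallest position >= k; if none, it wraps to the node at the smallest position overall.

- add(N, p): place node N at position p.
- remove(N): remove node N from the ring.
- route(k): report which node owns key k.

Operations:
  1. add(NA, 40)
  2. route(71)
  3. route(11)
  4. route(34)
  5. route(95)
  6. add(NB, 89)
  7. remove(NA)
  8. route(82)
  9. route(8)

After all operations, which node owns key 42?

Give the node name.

Answer: NB

Derivation:
Op 1: add NA@40 -> ring=[40:NA]
Op 2: route key 71: none >= 71, wrap to smallest pos 40 -> NA
Op 3: route key 11: smallest pos >= 11 is 40 -> NA
Op 4: route key 34: smallest pos >= 34 is 40 -> NA
Op 5: route key 95: none >= 95, wrap to smallest pos 40 -> NA
Op 6: add NB@89 -> ring=[40:NA,89:NB]
Op 7: remove NA -> ring=[89:NB]
Op 8: route key 82: smallest pos >= 82 is 89 -> NB
Op 9: route key 8: smallest pos >= 8 is 89 -> NB
Final route key 42: smallest pos >= 42 is 89 -> NB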